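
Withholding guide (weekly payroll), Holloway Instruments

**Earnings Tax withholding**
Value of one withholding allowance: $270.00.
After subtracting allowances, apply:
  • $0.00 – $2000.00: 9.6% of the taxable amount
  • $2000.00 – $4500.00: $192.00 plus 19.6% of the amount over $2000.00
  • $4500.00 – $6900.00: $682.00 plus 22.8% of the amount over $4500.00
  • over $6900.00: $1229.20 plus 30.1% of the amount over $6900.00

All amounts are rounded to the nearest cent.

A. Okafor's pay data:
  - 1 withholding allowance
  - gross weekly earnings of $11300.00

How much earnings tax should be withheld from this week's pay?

$2472.33

Earnings Tax: taxable = $11300.00 − 1×$270.00 = $11030.00
  $1229.20 + 30.1% × ($11030.00 − $6900.00) = $1229.20 + 30.1% × $4130.00 = $2472.33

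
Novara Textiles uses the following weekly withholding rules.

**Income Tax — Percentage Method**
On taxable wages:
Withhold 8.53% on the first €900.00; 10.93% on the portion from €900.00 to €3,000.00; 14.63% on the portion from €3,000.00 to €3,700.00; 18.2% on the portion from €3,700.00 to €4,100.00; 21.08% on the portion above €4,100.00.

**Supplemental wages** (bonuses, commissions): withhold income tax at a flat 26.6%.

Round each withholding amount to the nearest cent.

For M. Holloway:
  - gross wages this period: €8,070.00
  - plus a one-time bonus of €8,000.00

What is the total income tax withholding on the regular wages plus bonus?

€3,446.39

Income Tax: taxable = €8,070.00
  €481.51 + 21.08% × (€8,070.00 − €4,100.00) = €481.51 + 21.08% × €3,970.00 = €1,318.39
Supplemental (26.6% flat on bonus): 26.6% × €8,000.00 = €2,128.00
Total income tax: €1,318.39 + €2,128.00 = €3,446.39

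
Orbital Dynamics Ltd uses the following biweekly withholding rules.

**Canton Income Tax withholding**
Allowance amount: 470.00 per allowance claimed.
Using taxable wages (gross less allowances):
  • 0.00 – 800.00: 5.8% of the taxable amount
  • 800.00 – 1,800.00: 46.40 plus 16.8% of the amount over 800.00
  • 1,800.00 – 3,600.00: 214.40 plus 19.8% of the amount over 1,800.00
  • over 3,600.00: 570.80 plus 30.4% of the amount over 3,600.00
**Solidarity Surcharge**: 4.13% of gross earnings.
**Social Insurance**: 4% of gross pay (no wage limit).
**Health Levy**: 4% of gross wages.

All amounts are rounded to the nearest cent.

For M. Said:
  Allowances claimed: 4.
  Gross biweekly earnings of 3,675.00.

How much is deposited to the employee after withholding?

3,015.66

Canton Income Tax: taxable = 3,675.00 − 4×470.00 = 1,795.00
  46.40 + 16.8% × (1,795.00 − 800.00) = 46.40 + 16.8% × 995.00 = 213.56
Solidarity Surcharge: 4.13% × 3,675.00 = 151.78
Social Insurance: 4% × 3,675.00 = 147.00
Health Levy: 4% × 3,675.00 = 147.00
Total withheld: 213.56 + 151.78 + 147.00 + 147.00 = 659.34
Net pay: 3,675.00 − 659.34 = 3,015.66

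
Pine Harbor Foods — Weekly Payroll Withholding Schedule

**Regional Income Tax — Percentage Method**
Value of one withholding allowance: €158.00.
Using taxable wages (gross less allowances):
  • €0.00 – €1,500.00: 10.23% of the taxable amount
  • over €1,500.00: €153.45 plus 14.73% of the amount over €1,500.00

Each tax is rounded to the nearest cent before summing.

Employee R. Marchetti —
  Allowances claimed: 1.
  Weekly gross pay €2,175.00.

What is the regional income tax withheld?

€229.60

Regional Income Tax: taxable = €2,175.00 − 1×€158.00 = €2,017.00
  €153.45 + 14.73% × (€2,017.00 − €1,500.00) = €153.45 + 14.73% × €517.00 = €229.60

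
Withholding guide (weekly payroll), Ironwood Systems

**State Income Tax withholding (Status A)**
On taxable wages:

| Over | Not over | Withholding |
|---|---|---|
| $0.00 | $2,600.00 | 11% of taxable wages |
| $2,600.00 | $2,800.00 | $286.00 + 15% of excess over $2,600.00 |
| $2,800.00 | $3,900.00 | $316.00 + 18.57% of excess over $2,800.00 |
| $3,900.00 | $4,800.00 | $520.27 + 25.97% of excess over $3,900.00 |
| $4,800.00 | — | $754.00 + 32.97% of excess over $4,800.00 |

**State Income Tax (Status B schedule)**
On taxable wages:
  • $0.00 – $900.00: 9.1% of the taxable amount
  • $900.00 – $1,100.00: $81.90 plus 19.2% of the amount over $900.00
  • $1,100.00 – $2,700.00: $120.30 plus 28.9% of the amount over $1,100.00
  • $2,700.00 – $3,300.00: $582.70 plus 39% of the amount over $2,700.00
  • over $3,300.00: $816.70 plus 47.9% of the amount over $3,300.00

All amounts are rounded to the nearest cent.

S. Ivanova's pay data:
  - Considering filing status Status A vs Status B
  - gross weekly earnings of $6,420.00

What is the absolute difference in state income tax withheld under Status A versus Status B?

State Income Tax (Status A): taxable = $6,420.00
  $754.00 + 32.97% × ($6,420.00 − $4,800.00) = $754.00 + 32.97% × $1,620.00 = $1,288.11
State Income Tax (Status B): taxable = $6,420.00
  $816.70 + 47.9% × ($6,420.00 − $3,300.00) = $816.70 + 47.9% × $3,120.00 = $2,311.18
Difference: |$1,288.11 − $2,311.18| = $1,023.07 (higher under Status B)

$1,023.07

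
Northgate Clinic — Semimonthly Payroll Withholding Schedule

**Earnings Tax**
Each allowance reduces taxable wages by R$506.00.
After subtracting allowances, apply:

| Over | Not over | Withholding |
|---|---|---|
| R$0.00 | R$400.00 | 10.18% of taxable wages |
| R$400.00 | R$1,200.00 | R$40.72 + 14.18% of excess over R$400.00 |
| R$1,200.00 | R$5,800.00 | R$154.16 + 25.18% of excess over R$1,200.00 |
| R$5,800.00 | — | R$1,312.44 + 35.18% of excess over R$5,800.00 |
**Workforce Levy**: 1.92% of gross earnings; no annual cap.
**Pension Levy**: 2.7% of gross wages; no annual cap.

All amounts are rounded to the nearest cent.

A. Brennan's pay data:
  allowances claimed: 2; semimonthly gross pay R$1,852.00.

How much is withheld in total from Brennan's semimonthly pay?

R$188.67

Earnings Tax: taxable = R$1,852.00 − 2×R$506.00 = R$840.00
  R$40.72 + 14.18% × (R$840.00 − R$400.00) = R$40.72 + 14.18% × R$440.00 = R$103.11
Workforce Levy: 1.92% × R$1,852.00 = R$35.56
Pension Levy: 2.7% × R$1,852.00 = R$50.00
Total: R$103.11 + R$35.56 + R$50.00 = R$188.67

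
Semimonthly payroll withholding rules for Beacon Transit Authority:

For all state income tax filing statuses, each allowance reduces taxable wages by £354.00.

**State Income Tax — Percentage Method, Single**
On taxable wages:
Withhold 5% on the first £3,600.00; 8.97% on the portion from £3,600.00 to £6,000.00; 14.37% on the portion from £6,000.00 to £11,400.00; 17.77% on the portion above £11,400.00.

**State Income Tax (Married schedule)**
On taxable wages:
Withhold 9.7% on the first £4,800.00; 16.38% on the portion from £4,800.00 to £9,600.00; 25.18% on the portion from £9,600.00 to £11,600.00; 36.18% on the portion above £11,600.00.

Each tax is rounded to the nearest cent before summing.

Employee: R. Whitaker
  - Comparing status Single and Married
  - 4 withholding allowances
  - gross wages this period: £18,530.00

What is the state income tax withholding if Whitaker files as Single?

£2,186.64

State Income Tax (Single): taxable = £18,530.00 − 4×£354.00 = £17,114.00
  £1,171.26 + 17.77% × (£17,114.00 − £11,400.00) = £1,171.26 + 17.77% × £5,714.00 = £2,186.64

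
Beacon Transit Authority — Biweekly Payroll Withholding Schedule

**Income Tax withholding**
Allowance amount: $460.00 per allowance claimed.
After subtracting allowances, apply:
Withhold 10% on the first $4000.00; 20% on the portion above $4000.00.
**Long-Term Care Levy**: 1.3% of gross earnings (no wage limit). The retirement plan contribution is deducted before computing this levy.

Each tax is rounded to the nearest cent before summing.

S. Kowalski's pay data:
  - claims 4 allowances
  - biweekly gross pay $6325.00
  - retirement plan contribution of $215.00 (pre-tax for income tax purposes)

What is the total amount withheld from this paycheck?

$533.43

Income Tax: taxable = $6325.00 − $215.00 − 4×$460.00 = $4270.00
  $400.00 + 20% × ($4270.00 − $4000.00) = $400.00 + 20% × $270.00 = $454.00
Long-Term Care Levy: 1.3% × $6110.00 = $79.43
Total: $454.00 + $79.43 = $533.43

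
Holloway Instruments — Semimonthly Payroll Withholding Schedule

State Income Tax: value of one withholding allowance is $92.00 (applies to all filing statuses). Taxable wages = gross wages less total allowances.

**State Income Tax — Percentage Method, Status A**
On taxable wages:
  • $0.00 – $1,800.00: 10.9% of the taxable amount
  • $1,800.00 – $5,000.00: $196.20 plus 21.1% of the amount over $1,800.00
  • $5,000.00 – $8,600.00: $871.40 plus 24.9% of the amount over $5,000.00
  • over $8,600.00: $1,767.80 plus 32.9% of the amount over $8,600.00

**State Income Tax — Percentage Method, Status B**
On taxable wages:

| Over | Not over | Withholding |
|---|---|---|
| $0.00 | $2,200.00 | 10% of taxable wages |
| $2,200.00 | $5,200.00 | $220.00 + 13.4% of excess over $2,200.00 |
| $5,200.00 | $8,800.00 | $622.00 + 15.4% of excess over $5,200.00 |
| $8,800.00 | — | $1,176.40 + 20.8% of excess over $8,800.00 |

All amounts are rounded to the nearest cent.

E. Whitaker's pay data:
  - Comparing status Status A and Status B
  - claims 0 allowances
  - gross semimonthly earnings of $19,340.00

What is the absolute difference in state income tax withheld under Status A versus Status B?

State Income Tax (Status A): taxable = $19,340.00
  $1,767.80 + 32.9% × ($19,340.00 − $8,600.00) = $1,767.80 + 32.9% × $10,740.00 = $5,301.26
State Income Tax (Status B): taxable = $19,340.00
  $1,176.40 + 20.8% × ($19,340.00 − $8,800.00) = $1,176.40 + 20.8% × $10,540.00 = $3,368.72
Difference: |$5,301.26 − $3,368.72| = $1,932.54 (higher under Status A)

$1,932.54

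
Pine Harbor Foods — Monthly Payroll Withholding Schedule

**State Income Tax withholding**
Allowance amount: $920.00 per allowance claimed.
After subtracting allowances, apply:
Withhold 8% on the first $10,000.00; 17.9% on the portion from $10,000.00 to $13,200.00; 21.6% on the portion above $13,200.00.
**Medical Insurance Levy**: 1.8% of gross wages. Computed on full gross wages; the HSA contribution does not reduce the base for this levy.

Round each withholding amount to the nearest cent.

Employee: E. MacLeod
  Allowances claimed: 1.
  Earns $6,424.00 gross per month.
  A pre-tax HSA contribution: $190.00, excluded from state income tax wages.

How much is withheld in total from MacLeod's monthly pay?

$540.75

State Income Tax: taxable = $6,424.00 − $190.00 − 1×$920.00 = $5,314.00
  8% × $5,314.00 = $425.12
Medical Insurance Levy: 1.8% × $6,424.00 = $115.63
Total: $425.12 + $115.63 = $540.75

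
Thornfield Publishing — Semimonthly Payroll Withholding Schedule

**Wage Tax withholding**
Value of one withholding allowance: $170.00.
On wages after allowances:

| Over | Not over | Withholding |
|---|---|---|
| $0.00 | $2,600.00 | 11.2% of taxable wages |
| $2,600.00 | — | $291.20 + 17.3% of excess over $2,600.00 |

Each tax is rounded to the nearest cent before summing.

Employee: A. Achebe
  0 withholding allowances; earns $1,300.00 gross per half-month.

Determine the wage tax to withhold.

Wage Tax: taxable = $1,300.00
  11.2% × $1,300.00 = $145.60

$145.60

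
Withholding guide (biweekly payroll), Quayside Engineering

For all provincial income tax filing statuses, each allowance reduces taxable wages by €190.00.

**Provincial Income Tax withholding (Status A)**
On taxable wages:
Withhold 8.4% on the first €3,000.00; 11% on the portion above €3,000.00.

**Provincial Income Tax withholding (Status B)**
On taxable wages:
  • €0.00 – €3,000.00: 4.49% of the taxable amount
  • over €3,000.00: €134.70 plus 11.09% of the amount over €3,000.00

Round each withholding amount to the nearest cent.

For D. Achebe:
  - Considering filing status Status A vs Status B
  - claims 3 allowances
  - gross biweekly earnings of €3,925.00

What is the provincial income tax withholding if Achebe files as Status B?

Provincial Income Tax (Status B): taxable = €3,925.00 − 3×€190.00 = €3,355.00
  €134.70 + 11.09% × (€3,355.00 − €3,000.00) = €134.70 + 11.09% × €355.00 = €174.07

€174.07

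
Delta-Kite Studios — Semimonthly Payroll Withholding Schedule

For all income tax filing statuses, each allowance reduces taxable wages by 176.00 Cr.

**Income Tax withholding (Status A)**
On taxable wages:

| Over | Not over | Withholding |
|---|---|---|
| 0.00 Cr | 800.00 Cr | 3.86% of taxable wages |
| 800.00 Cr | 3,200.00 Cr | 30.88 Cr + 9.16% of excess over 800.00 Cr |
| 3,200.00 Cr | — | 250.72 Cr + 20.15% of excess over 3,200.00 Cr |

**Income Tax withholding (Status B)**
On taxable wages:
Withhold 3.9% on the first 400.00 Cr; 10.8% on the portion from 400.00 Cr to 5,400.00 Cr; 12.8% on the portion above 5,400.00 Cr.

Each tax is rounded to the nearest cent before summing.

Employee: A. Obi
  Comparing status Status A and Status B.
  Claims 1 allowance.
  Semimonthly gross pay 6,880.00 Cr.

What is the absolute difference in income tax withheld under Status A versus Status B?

234.27 Cr

Income Tax (Status A): taxable = 6,880.00 Cr − 1×176.00 Cr = 6,704.00 Cr
  250.72 Cr + 20.15% × (6,704.00 Cr − 3,200.00 Cr) = 250.72 Cr + 20.15% × 3,504.00 Cr = 956.78 Cr
Income Tax (Status B): taxable = 6,880.00 Cr − 1×176.00 Cr = 6,704.00 Cr
  555.60 Cr + 12.8% × (6,704.00 Cr − 5,400.00 Cr) = 555.60 Cr + 12.8% × 1,304.00 Cr = 722.51 Cr
Difference: |956.78 Cr − 722.51 Cr| = 234.27 Cr (higher under Status A)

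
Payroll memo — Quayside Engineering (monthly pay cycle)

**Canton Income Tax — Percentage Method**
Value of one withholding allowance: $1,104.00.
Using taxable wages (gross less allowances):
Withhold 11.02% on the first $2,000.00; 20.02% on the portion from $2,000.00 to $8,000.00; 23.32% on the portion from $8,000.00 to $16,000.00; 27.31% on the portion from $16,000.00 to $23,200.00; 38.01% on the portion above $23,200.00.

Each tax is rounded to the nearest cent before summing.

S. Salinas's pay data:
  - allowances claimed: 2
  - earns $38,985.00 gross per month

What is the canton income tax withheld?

$10,414.14

Canton Income Tax: taxable = $38,985.00 − 2×$1,104.00 = $36,777.00
  $5,253.52 + 38.01% × ($36,777.00 − $23,200.00) = $5,253.52 + 38.01% × $13,577.00 = $10,414.14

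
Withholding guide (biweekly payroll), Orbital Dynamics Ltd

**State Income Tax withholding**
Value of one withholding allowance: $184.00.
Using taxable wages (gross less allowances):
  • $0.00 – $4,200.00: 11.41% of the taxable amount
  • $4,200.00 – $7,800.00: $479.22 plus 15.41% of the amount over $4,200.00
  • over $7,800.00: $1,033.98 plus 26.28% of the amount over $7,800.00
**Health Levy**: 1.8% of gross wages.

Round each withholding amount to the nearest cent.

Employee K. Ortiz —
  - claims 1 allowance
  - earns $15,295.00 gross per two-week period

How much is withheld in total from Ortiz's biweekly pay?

State Income Tax: taxable = $15,295.00 − 1×$184.00 = $15,111.00
  $1,033.98 + 26.28% × ($15,111.00 − $7,800.00) = $1,033.98 + 26.28% × $7,311.00 = $2,955.31
Health Levy: 1.8% × $15,295.00 = $275.31
Total: $2,955.31 + $275.31 = $3,230.62

$3,230.62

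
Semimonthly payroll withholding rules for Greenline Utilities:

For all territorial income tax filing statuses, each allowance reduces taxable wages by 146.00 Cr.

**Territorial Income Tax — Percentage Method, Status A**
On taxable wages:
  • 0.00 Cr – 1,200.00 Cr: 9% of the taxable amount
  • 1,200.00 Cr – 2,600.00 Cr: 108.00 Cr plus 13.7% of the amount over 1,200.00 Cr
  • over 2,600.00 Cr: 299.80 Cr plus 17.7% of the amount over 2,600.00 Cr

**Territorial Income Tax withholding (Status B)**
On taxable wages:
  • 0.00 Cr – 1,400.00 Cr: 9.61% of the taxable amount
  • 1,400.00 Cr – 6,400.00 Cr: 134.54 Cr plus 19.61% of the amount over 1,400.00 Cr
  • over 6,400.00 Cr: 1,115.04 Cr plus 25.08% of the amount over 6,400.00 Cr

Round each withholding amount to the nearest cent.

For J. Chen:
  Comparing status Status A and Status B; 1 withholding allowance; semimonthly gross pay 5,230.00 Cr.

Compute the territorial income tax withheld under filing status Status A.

739.47 Cr

Territorial Income Tax (Status A): taxable = 5,230.00 Cr − 1×146.00 Cr = 5,084.00 Cr
  299.80 Cr + 17.7% × (5,084.00 Cr − 2,600.00 Cr) = 299.80 Cr + 17.7% × 2,484.00 Cr = 739.47 Cr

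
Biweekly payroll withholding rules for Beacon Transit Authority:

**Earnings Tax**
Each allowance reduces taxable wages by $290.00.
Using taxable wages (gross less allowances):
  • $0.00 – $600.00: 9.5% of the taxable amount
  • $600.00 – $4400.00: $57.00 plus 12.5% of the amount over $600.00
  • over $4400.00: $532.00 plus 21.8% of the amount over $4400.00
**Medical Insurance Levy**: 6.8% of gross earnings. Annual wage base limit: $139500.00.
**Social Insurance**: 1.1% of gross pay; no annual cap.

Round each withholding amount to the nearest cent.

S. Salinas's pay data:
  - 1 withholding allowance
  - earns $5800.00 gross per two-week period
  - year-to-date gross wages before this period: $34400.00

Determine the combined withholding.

$1232.18

Earnings Tax: taxable = $5800.00 − 1×$290.00 = $5510.00
  $532.00 + 21.8% × ($5510.00 − $4400.00) = $532.00 + 21.8% × $1110.00 = $773.98
Medical Insurance Levy: 6.8% × $5800.00 = $394.40
Social Insurance: 1.1% × $5800.00 = $63.80
Total: $773.98 + $394.40 + $63.80 = $1232.18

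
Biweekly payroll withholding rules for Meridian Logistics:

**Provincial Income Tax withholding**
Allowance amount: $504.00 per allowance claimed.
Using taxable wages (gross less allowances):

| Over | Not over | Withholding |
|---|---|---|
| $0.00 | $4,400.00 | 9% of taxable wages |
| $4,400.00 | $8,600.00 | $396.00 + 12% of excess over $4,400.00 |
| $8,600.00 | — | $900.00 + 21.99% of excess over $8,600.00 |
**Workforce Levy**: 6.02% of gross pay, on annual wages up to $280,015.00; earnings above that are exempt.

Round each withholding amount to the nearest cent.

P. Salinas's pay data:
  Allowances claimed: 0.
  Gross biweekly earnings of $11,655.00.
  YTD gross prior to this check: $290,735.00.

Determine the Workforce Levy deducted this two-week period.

Workforce Levy: YTD $290,735.00 ≥ cap $280,015.00 → $0.00

$0.00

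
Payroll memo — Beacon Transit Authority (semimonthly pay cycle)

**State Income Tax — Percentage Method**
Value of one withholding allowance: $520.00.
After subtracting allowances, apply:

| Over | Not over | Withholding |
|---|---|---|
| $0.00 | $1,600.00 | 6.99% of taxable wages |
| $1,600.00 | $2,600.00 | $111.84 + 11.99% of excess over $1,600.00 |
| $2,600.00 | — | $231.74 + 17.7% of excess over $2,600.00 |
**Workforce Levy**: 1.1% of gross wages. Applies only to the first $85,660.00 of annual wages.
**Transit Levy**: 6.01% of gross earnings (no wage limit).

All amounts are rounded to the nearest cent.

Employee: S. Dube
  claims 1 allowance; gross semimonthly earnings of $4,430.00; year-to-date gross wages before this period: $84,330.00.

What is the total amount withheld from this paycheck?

$744.48

State Income Tax: taxable = $4,430.00 − 1×$520.00 = $3,910.00
  $231.74 + 17.7% × ($3,910.00 − $2,600.00) = $231.74 + 17.7% × $1,310.00 = $463.61
Workforce Levy: cap $85,660.00 − YTD $84,330.00 = $1,330.00 subject; 1.1% × $1,330.00 = $14.63
Transit Levy: 6.01% × $4,430.00 = $266.24
Total: $463.61 + $14.63 + $266.24 = $744.48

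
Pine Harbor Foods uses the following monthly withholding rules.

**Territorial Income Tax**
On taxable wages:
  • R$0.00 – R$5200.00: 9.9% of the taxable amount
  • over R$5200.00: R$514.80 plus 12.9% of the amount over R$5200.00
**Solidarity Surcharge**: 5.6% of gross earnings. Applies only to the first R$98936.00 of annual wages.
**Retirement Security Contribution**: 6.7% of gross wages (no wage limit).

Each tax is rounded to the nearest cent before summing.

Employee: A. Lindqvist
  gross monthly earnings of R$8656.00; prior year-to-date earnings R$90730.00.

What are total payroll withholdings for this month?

R$2000.11

Territorial Income Tax: taxable = R$8656.00
  R$514.80 + 12.9% × (R$8656.00 − R$5200.00) = R$514.80 + 12.9% × R$3456.00 = R$960.62
Solidarity Surcharge: cap R$98936.00 − YTD R$90730.00 = R$8206.00 subject; 5.6% × R$8206.00 = R$459.54
Retirement Security Contribution: 6.7% × R$8656.00 = R$579.95
Total: R$960.62 + R$459.54 + R$579.95 = R$2000.11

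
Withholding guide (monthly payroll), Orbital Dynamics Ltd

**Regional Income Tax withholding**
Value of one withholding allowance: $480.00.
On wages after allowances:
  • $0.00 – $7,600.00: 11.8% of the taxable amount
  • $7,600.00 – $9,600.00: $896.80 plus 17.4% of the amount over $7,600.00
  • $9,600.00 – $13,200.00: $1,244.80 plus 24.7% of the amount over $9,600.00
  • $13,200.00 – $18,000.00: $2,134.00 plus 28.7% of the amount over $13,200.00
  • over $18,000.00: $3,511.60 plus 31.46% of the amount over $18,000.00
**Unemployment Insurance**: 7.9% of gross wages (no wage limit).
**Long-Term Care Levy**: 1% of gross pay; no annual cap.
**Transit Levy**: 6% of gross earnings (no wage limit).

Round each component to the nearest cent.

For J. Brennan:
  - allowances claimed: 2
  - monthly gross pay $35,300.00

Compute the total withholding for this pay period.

$13,911.86

Regional Income Tax: taxable = $35,300.00 − 2×$480.00 = $34,340.00
  $3,511.60 + 31.46% × ($34,340.00 − $18,000.00) = $3,511.60 + 31.46% × $16,340.00 = $8,652.16
Unemployment Insurance: 7.9% × $35,300.00 = $2,788.70
Long-Term Care Levy: 1% × $35,300.00 = $353.00
Transit Levy: 6% × $35,300.00 = $2,118.00
Total: $8,652.16 + $2,788.70 + $353.00 + $2,118.00 = $13,911.86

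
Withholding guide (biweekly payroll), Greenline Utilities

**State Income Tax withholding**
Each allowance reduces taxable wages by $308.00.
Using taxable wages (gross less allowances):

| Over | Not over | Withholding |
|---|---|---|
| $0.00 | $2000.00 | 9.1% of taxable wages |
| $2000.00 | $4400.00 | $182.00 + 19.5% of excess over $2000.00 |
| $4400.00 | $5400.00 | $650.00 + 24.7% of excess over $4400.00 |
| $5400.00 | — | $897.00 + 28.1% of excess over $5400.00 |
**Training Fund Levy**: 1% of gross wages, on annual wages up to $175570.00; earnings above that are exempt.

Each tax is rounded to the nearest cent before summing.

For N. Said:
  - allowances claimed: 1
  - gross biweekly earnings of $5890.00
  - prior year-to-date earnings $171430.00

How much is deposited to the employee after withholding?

State Income Tax: taxable = $5890.00 − 1×$308.00 = $5582.00
  $897.00 + 28.1% × ($5582.00 − $5400.00) = $897.00 + 28.1% × $182.00 = $948.14
Training Fund Levy: cap $175570.00 − YTD $171430.00 = $4140.00 subject; 1% × $4140.00 = $41.40
Total withheld: $948.14 + $41.40 = $989.54
Net pay: $5890.00 − $989.54 = $4900.46

$4900.46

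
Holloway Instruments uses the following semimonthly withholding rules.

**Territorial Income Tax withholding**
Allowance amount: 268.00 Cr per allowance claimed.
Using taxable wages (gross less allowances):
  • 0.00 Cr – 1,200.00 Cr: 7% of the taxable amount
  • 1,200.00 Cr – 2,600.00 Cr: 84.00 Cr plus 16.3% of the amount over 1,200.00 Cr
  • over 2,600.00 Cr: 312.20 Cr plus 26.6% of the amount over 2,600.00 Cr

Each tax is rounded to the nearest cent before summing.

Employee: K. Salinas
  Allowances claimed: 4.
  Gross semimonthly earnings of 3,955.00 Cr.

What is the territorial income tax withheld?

Territorial Income Tax: taxable = 3,955.00 Cr − 4×268.00 Cr = 2,883.00 Cr
  312.20 Cr + 26.6% × (2,883.00 Cr − 2,600.00 Cr) = 312.20 Cr + 26.6% × 283.00 Cr = 387.48 Cr

387.48 Cr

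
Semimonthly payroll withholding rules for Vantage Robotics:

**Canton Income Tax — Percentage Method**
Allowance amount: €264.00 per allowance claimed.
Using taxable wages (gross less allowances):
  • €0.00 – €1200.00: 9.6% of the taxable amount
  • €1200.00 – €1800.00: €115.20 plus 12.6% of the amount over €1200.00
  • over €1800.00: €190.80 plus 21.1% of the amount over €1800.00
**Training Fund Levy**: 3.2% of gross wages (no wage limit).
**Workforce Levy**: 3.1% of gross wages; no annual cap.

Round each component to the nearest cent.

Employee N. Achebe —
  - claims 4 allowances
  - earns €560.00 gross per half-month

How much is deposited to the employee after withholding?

€524.72

Canton Income Tax: taxable = €560.00 − 4×€264.00 = €-496.00
  Taxable ≤ 0 → €0.00
Training Fund Levy: 3.2% × €560.00 = €17.92
Workforce Levy: 3.1% × €560.00 = €17.36
Total withheld: €0.00 + €17.92 + €17.36 = €35.28
Net pay: €560.00 − €35.28 = €524.72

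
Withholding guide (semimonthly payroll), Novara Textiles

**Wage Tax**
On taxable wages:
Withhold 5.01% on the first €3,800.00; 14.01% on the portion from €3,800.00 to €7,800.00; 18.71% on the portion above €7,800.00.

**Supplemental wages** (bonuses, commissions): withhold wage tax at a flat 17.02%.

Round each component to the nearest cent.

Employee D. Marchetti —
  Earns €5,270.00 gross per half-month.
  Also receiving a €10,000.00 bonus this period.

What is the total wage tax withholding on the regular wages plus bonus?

Wage Tax: taxable = €5,270.00
  €190.38 + 14.01% × (€5,270.00 − €3,800.00) = €190.38 + 14.01% × €1,470.00 = €396.33
Supplemental (17.02% flat on bonus): 17.02% × €10,000.00 = €1,702.00
Total wage tax: €396.33 + €1,702.00 = €2,098.33

€2,098.33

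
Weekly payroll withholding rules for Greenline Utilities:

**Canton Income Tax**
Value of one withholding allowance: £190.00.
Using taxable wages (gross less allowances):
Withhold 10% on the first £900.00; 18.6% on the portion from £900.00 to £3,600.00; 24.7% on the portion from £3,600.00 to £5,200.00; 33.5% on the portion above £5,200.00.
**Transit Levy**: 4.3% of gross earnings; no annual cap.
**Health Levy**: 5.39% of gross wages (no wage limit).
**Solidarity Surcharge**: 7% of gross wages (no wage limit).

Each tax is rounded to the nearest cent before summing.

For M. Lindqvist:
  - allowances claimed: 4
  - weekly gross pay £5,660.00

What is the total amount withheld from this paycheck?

£1,857.95

Canton Income Tax: taxable = £5,660.00 − 4×£190.00 = £4,900.00
  £592.20 + 24.7% × (£4,900.00 − £3,600.00) = £592.20 + 24.7% × £1,300.00 = £913.30
Transit Levy: 4.3% × £5,660.00 = £243.38
Health Levy: 5.39% × £5,660.00 = £305.07
Solidarity Surcharge: 7% × £5,660.00 = £396.20
Total: £913.30 + £243.38 + £305.07 + £396.20 = £1,857.95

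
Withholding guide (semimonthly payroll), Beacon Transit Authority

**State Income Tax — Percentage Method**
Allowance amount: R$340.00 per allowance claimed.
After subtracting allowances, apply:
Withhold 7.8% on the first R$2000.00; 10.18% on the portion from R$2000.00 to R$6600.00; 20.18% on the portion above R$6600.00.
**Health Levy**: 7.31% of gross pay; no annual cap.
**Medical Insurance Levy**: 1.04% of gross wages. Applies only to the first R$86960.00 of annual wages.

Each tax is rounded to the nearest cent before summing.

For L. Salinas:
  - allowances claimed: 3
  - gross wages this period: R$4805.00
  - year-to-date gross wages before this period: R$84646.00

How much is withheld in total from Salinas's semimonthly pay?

State Income Tax: taxable = R$4805.00 − 3×R$340.00 = R$3785.00
  R$156.00 + 10.18% × (R$3785.00 − R$2000.00) = R$156.00 + 10.18% × R$1785.00 = R$337.71
Health Levy: 7.31% × R$4805.00 = R$351.25
Medical Insurance Levy: cap R$86960.00 − YTD R$84646.00 = R$2314.00 subject; 1.04% × R$2314.00 = R$24.07
Total: R$337.71 + R$351.25 + R$24.07 = R$713.03

R$713.03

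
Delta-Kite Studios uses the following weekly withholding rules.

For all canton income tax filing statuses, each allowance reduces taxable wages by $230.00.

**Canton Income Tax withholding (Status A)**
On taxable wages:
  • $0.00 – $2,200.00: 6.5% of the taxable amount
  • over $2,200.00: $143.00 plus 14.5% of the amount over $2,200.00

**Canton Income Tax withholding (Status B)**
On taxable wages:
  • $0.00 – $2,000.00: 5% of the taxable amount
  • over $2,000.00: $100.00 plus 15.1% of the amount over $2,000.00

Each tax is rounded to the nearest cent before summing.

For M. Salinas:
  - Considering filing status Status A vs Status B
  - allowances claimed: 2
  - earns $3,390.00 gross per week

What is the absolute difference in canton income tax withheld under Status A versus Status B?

Canton Income Tax (Status A): taxable = $3,390.00 − 2×$230.00 = $2,930.00
  $143.00 + 14.5% × ($2,930.00 − $2,200.00) = $143.00 + 14.5% × $730.00 = $248.85
Canton Income Tax (Status B): taxable = $3,390.00 − 2×$230.00 = $2,930.00
  $100.00 + 15.1% × ($2,930.00 − $2,000.00) = $100.00 + 15.1% × $930.00 = $240.43
Difference: |$248.85 − $240.43| = $8.42 (higher under Status A)

$8.42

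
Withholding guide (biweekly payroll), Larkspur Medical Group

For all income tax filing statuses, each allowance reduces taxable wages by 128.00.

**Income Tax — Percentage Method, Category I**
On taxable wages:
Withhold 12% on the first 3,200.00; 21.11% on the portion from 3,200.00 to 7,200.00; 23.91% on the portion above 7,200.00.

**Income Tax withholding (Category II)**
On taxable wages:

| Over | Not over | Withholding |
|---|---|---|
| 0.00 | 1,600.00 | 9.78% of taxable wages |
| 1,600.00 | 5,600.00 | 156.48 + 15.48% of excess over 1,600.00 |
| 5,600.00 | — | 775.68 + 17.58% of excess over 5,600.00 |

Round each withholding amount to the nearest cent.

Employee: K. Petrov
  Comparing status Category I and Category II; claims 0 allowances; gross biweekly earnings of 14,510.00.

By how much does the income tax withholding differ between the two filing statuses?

Income Tax (Category I): taxable = 14,510.00
  1,228.40 + 23.91% × (14,510.00 − 7,200.00) = 1,228.40 + 23.91% × 7,310.00 = 2,976.22
Income Tax (Category II): taxable = 14,510.00
  775.68 + 17.58% × (14,510.00 − 5,600.00) = 775.68 + 17.58% × 8,910.00 = 2,342.06
Difference: |2,976.22 − 2,342.06| = 634.16 (higher under Category I)

634.16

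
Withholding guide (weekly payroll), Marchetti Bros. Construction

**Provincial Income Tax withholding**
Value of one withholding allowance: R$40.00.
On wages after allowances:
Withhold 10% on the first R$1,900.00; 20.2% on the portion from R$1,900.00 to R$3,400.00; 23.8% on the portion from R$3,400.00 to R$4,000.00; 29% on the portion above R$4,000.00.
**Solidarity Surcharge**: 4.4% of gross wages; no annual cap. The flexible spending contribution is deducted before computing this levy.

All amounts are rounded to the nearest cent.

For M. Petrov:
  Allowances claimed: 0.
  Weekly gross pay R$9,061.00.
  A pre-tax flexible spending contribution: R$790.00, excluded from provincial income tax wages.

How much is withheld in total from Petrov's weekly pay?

R$2,238.31

Provincial Income Tax: taxable = R$9,061.00 − R$790.00 = R$8,271.00
  R$635.80 + 29% × (R$8,271.00 − R$4,000.00) = R$635.80 + 29% × R$4,271.00 = R$1,874.39
Solidarity Surcharge: 4.4% × R$8,271.00 = R$363.92
Total: R$1,874.39 + R$363.92 = R$2,238.31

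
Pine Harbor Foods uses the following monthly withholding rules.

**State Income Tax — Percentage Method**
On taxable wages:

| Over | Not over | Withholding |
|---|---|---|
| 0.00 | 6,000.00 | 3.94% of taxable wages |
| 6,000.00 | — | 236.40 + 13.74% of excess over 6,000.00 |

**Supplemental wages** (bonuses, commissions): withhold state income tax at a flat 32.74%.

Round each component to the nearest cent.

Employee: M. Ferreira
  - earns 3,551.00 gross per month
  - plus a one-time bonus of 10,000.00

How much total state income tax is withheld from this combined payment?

3,413.91

State Income Tax: taxable = 3,551.00
  3.94% × 3,551.00 = 139.91
Supplemental (32.74% flat on bonus): 32.74% × 10,000.00 = 3,274.00
Total state income tax: 139.91 + 3,274.00 = 3,413.91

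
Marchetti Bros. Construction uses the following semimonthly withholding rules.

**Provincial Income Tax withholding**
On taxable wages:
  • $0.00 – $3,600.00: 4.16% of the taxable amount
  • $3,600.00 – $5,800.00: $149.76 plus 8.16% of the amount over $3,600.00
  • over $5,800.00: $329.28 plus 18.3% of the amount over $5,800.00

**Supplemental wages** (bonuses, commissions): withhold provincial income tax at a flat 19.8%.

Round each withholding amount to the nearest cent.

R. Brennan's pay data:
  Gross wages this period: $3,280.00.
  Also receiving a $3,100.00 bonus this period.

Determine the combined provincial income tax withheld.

$750.25

Provincial Income Tax: taxable = $3,280.00
  4.16% × $3,280.00 = $136.45
Supplemental (19.8% flat on bonus): 19.8% × $3,100.00 = $613.80
Total provincial income tax: $136.45 + $613.80 = $750.25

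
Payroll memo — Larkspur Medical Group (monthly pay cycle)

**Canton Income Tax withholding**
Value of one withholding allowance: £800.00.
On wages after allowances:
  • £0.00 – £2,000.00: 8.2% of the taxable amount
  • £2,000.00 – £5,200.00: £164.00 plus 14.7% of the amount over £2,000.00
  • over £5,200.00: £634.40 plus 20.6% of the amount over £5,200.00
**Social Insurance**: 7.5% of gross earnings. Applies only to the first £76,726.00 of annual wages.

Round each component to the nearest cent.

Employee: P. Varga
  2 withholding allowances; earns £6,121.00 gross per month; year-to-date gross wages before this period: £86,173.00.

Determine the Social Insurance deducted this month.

£0.00

Social Insurance: YTD £86,173.00 ≥ cap £76,726.00 → £0.00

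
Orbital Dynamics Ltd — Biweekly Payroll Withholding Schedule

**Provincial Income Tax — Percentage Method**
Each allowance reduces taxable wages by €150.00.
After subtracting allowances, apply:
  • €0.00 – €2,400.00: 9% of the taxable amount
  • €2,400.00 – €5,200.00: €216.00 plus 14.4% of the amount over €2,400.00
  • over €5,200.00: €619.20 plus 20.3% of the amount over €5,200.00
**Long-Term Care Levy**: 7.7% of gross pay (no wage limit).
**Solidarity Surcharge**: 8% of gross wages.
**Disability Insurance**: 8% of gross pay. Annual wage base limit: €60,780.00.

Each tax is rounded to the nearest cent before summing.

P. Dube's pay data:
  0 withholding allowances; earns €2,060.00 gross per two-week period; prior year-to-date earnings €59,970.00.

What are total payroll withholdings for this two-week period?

Provincial Income Tax: taxable = €2,060.00
  9% × €2,060.00 = €185.40
Long-Term Care Levy: 7.7% × €2,060.00 = €158.62
Solidarity Surcharge: 8% × €2,060.00 = €164.80
Disability Insurance: cap €60,780.00 − YTD €59,970.00 = €810.00 subject; 8% × €810.00 = €64.80
Total: €185.40 + €158.62 + €164.80 + €64.80 = €573.62

€573.62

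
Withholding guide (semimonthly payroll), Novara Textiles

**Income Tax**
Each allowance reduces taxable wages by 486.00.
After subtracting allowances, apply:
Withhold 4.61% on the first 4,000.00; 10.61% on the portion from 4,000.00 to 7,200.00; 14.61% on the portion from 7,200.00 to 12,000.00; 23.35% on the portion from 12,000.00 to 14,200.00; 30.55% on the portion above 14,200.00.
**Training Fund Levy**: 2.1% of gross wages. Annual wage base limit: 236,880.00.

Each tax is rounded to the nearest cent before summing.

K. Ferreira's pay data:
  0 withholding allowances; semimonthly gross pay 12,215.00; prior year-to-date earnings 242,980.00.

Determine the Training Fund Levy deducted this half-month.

0.00

Training Fund Levy: YTD 242,980.00 ≥ cap 236,880.00 → 0.00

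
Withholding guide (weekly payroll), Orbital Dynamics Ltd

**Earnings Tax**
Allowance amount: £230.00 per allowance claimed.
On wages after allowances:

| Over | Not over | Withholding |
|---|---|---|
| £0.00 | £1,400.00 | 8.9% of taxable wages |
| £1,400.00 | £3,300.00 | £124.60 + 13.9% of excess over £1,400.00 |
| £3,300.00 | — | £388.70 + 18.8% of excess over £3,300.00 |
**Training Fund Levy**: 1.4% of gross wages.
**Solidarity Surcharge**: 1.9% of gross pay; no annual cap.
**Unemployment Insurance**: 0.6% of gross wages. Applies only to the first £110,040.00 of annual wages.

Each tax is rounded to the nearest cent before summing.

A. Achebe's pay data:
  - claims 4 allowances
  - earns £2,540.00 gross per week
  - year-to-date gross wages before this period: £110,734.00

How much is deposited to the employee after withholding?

£2,301.00

Earnings Tax: taxable = £2,540.00 − 4×£230.00 = £1,620.00
  £124.60 + 13.9% × (£1,620.00 − £1,400.00) = £124.60 + 13.9% × £220.00 = £155.18
Training Fund Levy: 1.4% × £2,540.00 = £35.56
Solidarity Surcharge: 1.9% × £2,540.00 = £48.26
Unemployment Insurance: YTD £110,734.00 ≥ cap £110,040.00 → £0.00
Total withheld: £155.18 + £35.56 + £48.26 + £0.00 = £239.00
Net pay: £2,540.00 − £239.00 = £2,301.00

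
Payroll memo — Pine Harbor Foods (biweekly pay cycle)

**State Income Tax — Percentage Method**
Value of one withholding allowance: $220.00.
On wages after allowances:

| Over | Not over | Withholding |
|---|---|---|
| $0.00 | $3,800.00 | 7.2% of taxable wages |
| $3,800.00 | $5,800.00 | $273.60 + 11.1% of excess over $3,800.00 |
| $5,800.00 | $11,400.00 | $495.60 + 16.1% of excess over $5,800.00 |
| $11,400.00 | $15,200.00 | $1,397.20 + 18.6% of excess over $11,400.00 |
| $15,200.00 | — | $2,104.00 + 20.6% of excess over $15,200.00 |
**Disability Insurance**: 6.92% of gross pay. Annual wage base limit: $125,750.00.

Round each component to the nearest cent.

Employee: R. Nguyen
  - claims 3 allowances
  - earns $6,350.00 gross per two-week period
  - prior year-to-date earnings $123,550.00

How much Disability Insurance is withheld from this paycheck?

Disability Insurance: cap $125,750.00 − YTD $123,550.00 = $2,200.00 subject; 6.92% × $2,200.00 = $152.24

$152.24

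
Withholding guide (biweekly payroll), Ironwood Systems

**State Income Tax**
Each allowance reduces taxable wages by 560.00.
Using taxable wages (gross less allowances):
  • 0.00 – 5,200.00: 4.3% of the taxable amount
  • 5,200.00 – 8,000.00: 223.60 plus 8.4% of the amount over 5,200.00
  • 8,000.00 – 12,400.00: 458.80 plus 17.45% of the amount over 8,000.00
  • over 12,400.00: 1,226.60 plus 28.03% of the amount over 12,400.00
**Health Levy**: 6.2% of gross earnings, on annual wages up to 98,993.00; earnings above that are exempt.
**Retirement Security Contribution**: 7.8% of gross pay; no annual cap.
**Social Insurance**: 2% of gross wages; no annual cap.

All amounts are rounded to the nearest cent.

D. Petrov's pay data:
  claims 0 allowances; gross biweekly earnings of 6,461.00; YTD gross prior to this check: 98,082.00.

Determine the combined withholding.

1,019.18

State Income Tax: taxable = 6,461.00
  223.60 + 8.4% × (6,461.00 − 5,200.00) = 223.60 + 8.4% × 1,261.00 = 329.52
Health Levy: cap 98,993.00 − YTD 98,082.00 = 911.00 subject; 6.2% × 911.00 = 56.48
Retirement Security Contribution: 7.8% × 6,461.00 = 503.96
Social Insurance: 2% × 6,461.00 = 129.22
Total: 329.52 + 56.48 + 503.96 + 129.22 = 1,019.18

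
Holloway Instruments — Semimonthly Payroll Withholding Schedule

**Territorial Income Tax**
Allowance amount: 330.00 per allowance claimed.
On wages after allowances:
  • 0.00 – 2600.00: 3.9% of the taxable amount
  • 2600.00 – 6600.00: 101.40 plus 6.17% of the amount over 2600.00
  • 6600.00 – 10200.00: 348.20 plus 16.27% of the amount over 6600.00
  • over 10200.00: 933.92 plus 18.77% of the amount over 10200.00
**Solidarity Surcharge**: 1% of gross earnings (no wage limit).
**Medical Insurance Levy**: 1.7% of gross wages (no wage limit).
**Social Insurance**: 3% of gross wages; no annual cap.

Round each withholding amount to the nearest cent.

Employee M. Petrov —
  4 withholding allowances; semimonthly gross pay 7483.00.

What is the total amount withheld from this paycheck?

747.77

Territorial Income Tax: taxable = 7483.00 − 4×330.00 = 6163.00
  101.40 + 6.17% × (6163.00 − 2600.00) = 101.40 + 6.17% × 3563.00 = 321.24
Solidarity Surcharge: 1% × 7483.00 = 74.83
Medical Insurance Levy: 1.7% × 7483.00 = 127.21
Social Insurance: 3% × 7483.00 = 224.49
Total: 321.24 + 74.83 + 127.21 + 224.49 = 747.77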